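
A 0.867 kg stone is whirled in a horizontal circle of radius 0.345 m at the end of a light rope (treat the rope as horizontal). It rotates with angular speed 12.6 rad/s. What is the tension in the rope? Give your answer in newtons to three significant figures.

v = ωr = 12.6 × 0.345 = 4.347 m/s.
The tension is the only horizontal force, so it supplies the full centripetal force: T = m v²/r = 0.867 × (4.347)²/0.345 = 0.867 × 18.90/0.345 = 47.49 N.

47.5 N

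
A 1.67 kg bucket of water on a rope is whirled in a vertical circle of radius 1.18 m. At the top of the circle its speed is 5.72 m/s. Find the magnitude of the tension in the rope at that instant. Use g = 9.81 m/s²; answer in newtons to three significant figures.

At the top, both T and the weight mg point inward (toward the centre), so T + mg = mv²/r.
T = m(v²/r − g) = 1.67 × ((5.72)²/1.18 − 9.81) = 1.67 × (27.73 − 9.81) = 1.67 × 17.92 = 29.92 N.

29.9 N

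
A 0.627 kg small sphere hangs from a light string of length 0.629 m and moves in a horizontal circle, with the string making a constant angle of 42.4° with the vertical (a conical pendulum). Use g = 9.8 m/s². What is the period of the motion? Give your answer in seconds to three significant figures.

1.37 s

r = L sinθ = 0.4241 m. From T sinθ = mω²r and T cosθ = mg: tanθ = ω²r/g, so ω² = g tanθ / r = g/(L cosθ).
ω = √(g/(L cosθ)) = √(9.8/(0.629 × 0.7385)) = √21.10 = 4.593 rad/s.
Period = 2π/ω = 1.368 s.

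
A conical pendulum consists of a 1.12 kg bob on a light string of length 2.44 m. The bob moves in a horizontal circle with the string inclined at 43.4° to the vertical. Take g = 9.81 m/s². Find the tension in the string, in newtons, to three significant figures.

15.1 N

Vertically the bob has no acceleration, so T cosθ = mg.
T = mg/cosθ = 1.12 × 9.81 / cos 43.4° = 10.99/0.7266 = 15.12 N.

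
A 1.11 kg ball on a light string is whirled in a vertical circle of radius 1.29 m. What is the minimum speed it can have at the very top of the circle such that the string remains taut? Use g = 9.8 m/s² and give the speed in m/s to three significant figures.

3.56 m/s

At the top, both weight mg and T point toward the centre: T + mg = mv²/r.
At minimum speed T → 0, so mg = mv_min²/r ⇒ v_min = √(g r) = √(9.8 × 1.29) = 3.556 m/s.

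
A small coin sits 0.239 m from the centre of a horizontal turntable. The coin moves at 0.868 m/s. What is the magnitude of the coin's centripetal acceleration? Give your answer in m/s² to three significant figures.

3.15 m/s²

a_c = v²/r = (0.8680)²/0.239 = 0.7534/0.239 = 3.152 m/s².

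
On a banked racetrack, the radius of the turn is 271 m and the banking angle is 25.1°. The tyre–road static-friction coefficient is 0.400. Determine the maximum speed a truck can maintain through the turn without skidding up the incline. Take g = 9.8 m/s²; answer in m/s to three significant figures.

53.3 m/s

At the maximum speed, friction acts down the slope at its limiting value f = μN. Radially (horizontal, toward centre): N sinθ + μN cosθ = mv²/r. Vertically: N cosθ − μN sinθ = mg.
Dividing: v² = r g (sinθ + μcosθ)/(cosθ − μsinθ).
sinθ + μcosθ = 0.4242 + 0.400×0.9056 = 0.7864; cosθ − μsinθ = 0.9056 − 0.400×0.4242 = 0.7359.
v² = 271 × 9.8 × 0.7864/0.7359 = 2838 m²/s², so v = 53.27 m/s.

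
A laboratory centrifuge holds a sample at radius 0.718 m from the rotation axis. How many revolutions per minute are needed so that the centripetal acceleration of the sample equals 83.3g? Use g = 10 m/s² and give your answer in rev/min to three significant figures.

Require ω²r = 83.3g, so ω = √(83.3 × 10.0/0.718) = 34.06 rad/s.
In rev/min: ω × 60/(2π) = 34.06 × 60/(2π) = 325.3 rev/min.

325 rev/min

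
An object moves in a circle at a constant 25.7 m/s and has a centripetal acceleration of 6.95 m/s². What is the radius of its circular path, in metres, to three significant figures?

95.0 m

a_c = v²/r ⇒ r = v²/a_c = (25.7)²/6.95 = 660.5/6.95 = 95.03 m.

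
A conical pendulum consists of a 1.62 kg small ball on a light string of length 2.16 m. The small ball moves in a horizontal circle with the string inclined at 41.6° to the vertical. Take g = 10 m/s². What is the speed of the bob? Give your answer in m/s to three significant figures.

3.57 m/s

The radius of the circle is r = L sinθ = 2.16 × sin 41.6° = 1.434 m.
Horizontally T sinθ = mv²/r and vertically T cosθ = mg, so tanθ = v²/(rg).
v = √(r g tanθ) = √(1.434 × 10.0 × 0.8878) = √12.73 = 3.568 m/s.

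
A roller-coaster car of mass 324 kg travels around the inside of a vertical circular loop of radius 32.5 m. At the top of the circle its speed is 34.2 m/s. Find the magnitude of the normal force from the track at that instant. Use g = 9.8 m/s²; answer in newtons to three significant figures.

8490 N

At the top, both N and the weight mg point inward (toward the centre), so N + mg = mv²/r.
N = m(v²/r − g) = 324 × ((34.2)²/32.5 − 9.8) = 324 × (35.99 − 9.8) = 324 × 26.19 = 8485 N.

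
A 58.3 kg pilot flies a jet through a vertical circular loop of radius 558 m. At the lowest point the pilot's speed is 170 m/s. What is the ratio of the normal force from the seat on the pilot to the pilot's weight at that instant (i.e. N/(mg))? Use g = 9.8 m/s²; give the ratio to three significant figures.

6.28

At the bottom, N − mg = mv²/r, so N = m(v²/r + g) and N/(mg) = v²/(rg) + 1 = (170)²/(558 × 9.8) + 1 = 5.285 + 1 = 6.285.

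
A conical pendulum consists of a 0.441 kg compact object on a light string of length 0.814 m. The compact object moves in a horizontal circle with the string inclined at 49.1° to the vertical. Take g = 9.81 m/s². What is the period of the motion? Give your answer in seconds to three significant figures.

1.46 s

r = L sinθ = 0.6153 m. From T sinθ = mω²r and T cosθ = mg: tanθ = ω²r/g, so ω² = g tanθ / r = g/(L cosθ).
ω = √(g/(L cosθ)) = √(9.81/(0.814 × 0.6547)) = √18.41 = 4.290 rad/s.
Period = 2π/ω = 1.465 s.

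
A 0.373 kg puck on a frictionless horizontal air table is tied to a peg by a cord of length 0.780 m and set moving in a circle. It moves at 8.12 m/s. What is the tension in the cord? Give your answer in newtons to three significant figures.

31.5 N

The tension is the only horizontal force, so it supplies the full centripetal force: T = m v²/r = 0.373 × (8.120)²/0.780 = 0.373 × 65.93/0.780 = 31.53 N.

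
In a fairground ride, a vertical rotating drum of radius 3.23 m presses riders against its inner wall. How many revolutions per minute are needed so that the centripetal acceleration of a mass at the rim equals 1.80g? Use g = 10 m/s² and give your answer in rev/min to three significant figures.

22.5 rev/min

Require ω²r = 1.80g, so ω = √(1.80 × 10.0/3.23) = 2.361 rad/s.
In rev/min: ω × 60/(2π) = 2.361 × 60/(2π) = 22.54 rev/min.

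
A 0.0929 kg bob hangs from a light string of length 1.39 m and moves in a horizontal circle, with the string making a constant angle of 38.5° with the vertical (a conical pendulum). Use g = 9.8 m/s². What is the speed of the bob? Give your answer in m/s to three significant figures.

The radius of the circle is r = L sinθ = 1.39 × sin 38.5° = 0.8653 m.
Horizontally T sinθ = mv²/r and vertically T cosθ = mg, so tanθ = v²/(rg).
v = √(r g tanθ) = √(0.8653 × 9.8 × 0.7954) = √6.745 = 2.597 m/s.

2.60 m/s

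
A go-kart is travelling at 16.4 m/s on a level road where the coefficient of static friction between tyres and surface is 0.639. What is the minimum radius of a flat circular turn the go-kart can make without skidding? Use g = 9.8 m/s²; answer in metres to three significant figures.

42.9 m

At the limit, μ_s m g = m v²/r, so r_min = v²/(μ_s g) = (16.4)²/(0.639 × 9.8) = 269.0/6.262 = 42.95 m.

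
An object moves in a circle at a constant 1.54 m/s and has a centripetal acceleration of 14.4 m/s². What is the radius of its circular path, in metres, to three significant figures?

a_c = v²/r ⇒ r = v²/a_c = (1.54)²/14.4 = 2.372/14.4 = 0.1647 m.

0.165 m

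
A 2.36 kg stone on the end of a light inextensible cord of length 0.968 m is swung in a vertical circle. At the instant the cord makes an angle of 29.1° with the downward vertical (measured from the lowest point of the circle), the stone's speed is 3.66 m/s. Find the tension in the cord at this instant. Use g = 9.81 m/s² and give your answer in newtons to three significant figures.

52.9 N

Take the radial direction toward the centre of the circle as positive. The component of the weight along the string toward the centre is −mg cos φ (φ measured from the bottom), so Newton's second law along the string gives T − mg cos φ = m v²/r.
cos 29.1° = 0.8738, so T = m(v²/r + g cos φ) = 2.36 × ((3.66)²/0.968 + 9.81 × 0.8738) = 2.36 × (13.84 + (8.572)) = 2.36 × 22.41 = 52.89 N.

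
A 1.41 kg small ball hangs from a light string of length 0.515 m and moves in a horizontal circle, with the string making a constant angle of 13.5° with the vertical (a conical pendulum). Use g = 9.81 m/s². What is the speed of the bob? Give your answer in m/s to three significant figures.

0.532 m/s

The radius of the circle is r = L sinθ = 0.515 × sin 13.5° = 0.1202 m.
Horizontally T sinθ = mv²/r and vertically T cosθ = mg, so tanθ = v²/(rg).
v = √(r g tanθ) = √(0.1202 × 9.81 × 0.2401) = √0.2831 = 0.5321 m/s.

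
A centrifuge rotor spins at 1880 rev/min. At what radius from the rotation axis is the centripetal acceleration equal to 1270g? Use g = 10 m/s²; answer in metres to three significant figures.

ω = 1880 rev/min × 2π/60 = 196.9 rad/s.
a_c = ω²r = 1270g ⇒ r = 1270 × 10.0 / (196.9)² = 12700/38760 = 0.3277 m.

0.328 m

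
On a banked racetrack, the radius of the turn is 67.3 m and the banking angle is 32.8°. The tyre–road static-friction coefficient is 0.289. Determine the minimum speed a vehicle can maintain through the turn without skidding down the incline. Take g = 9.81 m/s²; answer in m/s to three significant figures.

At the minimum speed, friction acts up the slope at its limiting value f = μN. Radially (horizontal, toward centre): N sinθ − μN cosθ = mv²/r. Vertically: N cosθ + μN sinθ = mg.
Dividing: v² = r g (sinθ − μcosθ)/(cosθ + μsinθ).
sinθ − μcosθ = 0.5417 − 0.289×0.8406 = 0.2988; cosθ + μsinθ = 0.8406 + 0.289×0.5417 = 0.9971.
v² = 67.3 × 9.81 × 0.2988/0.9971 = 197.8 m²/s², so v = 14.07 m/s.

14.1 m/s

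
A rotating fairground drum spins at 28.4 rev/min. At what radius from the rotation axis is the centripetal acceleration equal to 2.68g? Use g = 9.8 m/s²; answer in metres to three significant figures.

ω = 28.4 rev/min × 2π/60 = 2.974 rad/s.
a_c = ω²r = 2.68g ⇒ r = 2.68 × 9.8 / (2.974)² = 26.26/8.845 = 2.969 m.

2.97 m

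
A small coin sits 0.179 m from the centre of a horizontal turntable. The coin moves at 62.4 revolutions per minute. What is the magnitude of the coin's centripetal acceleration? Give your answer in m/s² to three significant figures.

7.64 m/s²

ω = 62.4 rev/min × 2π/60 = 6.535 rad/s, so v = ωr = 6.535 × 0.179 = 1.170 m/s.
a_c = v²/r = (1.170)²/0.179 = 1.368/0.179 = 7.643 m/s².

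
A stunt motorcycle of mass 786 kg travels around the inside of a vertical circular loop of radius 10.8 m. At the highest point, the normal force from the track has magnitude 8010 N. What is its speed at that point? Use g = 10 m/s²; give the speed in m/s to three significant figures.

14.8 m/s

At the top, N + mg = mv²/r, so v = √(r(N/m + g)) = √(10.8 × (8010/786 + 10.0)) = √(10.8 × 20.19) = √218.1 = 14.77 m/s.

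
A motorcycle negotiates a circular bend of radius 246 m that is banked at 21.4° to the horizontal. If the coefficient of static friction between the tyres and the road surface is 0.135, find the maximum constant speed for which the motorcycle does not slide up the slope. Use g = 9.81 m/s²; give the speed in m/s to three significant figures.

At the maximum speed, friction acts down the slope at its limiting value f = μN. Radially (horizontal, toward centre): N sinθ + μN cosθ = mv²/r. Vertically: N cosθ − μN sinθ = mg.
Dividing: v² = r g (sinθ + μcosθ)/(cosθ − μsinθ).
sinθ + μcosθ = 0.3649 + 0.135×0.9311 = 0.4906; cosθ − μsinθ = 0.9311 − 0.135×0.3649 = 0.8818.
v² = 246 × 9.81 × 0.4906/0.8818 = 1343 m²/s², so v = 36.64 m/s.

36.6 m/s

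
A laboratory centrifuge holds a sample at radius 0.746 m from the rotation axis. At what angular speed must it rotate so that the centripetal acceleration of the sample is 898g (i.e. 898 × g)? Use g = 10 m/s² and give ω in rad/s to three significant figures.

110 rad/s

Centripetal acceleration a_c = ω²r. Setting ω²r = 898g:
ω = √(898g / r) = √(898 × 10.0 / 0.746) = √12040 = 109.7 rad/s.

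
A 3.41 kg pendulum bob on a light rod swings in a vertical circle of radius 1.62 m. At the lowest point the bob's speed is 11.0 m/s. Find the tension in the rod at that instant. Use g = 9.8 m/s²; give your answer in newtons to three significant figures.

At the lowest point, T points up (toward the centre) and the weight mg points down (away from the centre), so the net inward force is T − mg = mv²/r.
T = m(v²/r + g) = 3.41 × ((11.0)²/1.62 + 9.8) = 3.41 × (74.69 + 9.8) = 3.41 × 84.49 = 288.1 N.

288 N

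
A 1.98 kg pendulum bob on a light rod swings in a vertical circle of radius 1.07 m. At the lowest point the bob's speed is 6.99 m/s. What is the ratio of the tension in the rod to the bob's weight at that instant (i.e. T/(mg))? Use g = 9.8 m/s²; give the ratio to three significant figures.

5.66

At the bottom, T − mg = mv²/r, so T = m(v²/r + g) and T/(mg) = v²/(rg) + 1 = (6.99)²/(1.07 × 9.8) + 1 = 4.660 + 1 = 5.660.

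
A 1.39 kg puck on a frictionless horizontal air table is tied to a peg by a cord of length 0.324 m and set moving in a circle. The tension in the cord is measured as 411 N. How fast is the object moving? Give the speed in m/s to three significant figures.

9.79 m/s

T = m v²/r ⇒ v = √(T r / m) = √(411 × 0.324 / 1.39) = √95.80 = 9.788 m/s.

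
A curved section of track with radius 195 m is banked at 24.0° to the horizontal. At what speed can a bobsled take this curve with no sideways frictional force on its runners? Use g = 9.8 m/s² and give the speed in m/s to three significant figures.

29.2 m/s

On a frictionless banked curve, N sinθ = mv²/r and N cosθ = mg, so tanθ = v²/(rg).
v = √(r g tanθ) = √(195 × 9.8 × tan 24.0°) = √(195 × 9.8 × 0.4452) = √850.8 = 29.17 m/s.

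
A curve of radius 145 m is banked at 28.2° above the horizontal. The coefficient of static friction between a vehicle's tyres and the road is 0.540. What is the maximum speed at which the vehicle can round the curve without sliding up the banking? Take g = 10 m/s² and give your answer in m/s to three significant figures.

At the maximum speed, friction acts down the slope at its limiting value f = μN. Radially (horizontal, toward centre): N sinθ + μN cosθ = mv²/r. Vertically: N cosθ − μN sinθ = mg.
Dividing: v² = r g (sinθ + μcosθ)/(cosθ − μsinθ).
sinθ + μcosθ = 0.4726 + 0.540×0.8813 = 0.9485; cosθ − μsinθ = 0.8813 − 0.540×0.4726 = 0.6261.
v² = 145 × 10.0 × 0.9485/0.6261 = 2196 m²/s², so v = 46.87 m/s.

46.9 m/s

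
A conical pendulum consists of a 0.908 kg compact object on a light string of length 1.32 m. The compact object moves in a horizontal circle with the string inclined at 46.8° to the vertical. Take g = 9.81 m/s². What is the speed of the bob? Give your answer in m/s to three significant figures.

The radius of the circle is r = L sinθ = 1.32 × sin 46.8° = 0.9622 m.
Horizontally T sinθ = mv²/r and vertically T cosθ = mg, so tanθ = v²/(rg).
v = √(r g tanθ) = √(0.9622 × 9.81 × 1.065) = √10.05 = 3.171 m/s.

3.17 m/s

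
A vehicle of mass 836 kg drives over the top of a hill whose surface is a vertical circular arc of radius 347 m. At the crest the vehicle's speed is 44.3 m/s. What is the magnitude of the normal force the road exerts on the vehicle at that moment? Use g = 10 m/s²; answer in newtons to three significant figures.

3630 N

At the crest the centripetal acceleration points downward (toward the centre of the arc), so mg − N = mv²/r.
N = m(g − v²/r) = 836 × (10.0 − (44.3)²/347) = 836 × (10.0 − 5.656) = 836 × 4.344 = 3632 N.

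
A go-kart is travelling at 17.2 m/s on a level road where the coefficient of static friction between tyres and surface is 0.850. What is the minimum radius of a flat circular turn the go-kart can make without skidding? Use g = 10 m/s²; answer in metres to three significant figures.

At the limit, μ_s m g = m v²/r, so r_min = v²/(μ_s g) = (17.2)²/(0.850 × 10.0) = 295.8/8.500 = 34.80 m.

34.8 m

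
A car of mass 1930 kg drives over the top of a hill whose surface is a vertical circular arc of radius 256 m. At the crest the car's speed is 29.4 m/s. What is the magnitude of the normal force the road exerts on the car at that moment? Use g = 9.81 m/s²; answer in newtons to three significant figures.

12400 N

At the crest the centripetal acceleration points downward (toward the centre of the arc), so mg − N = mv²/r.
N = m(g − v²/r) = 1930 × (9.81 − (29.4)²/256) = 1930 × (9.81 − 3.376) = 1930 × 6.434 = 12420 N.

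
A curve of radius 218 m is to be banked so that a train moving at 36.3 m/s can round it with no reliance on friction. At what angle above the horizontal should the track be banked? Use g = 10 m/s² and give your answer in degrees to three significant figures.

31.2°

With no friction, the horizontal component of the normal force provides the centripetal force: N sinθ = mv²/r, while N cosθ = mg vertically.
Dividing: tanθ = v²/(r g) = (36.3)²/(218 × 10.0) = 1318/2180 = 0.6044.
θ = arctan(0.6044) = 31.15°.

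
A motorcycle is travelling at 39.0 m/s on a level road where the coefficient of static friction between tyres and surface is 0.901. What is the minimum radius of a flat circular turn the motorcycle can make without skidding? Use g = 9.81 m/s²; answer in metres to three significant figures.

At the limit, μ_s m g = m v²/r, so r_min = v²/(μ_s g) = (39.0)²/(0.901 × 9.81) = 1521/8.839 = 172.1 m.

172 m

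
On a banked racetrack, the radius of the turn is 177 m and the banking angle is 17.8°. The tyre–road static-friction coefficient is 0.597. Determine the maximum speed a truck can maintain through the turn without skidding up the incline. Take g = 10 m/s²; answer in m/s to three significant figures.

44.8 m/s

At the maximum speed, friction acts down the slope at its limiting value f = μN. Radially (horizontal, toward centre): N sinθ + μN cosθ = mv²/r. Vertically: N cosθ − μN sinθ = mg.
Dividing: v² = r g (sinθ + μcosθ)/(cosθ − μsinθ).
sinθ + μcosθ = 0.3057 + 0.597×0.9521 = 0.8741; cosθ − μsinθ = 0.9521 − 0.597×0.3057 = 0.7696.
v² = 177 × 10.0 × 0.8741/0.7696 = 2010 m²/s², so v = 44.84 m/s.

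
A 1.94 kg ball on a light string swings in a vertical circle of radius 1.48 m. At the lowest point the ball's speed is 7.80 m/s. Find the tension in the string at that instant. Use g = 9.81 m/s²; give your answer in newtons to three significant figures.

98.8 N

At the lowest point, T points up (toward the centre) and the weight mg points down (away from the centre), so the net inward force is T − mg = mv²/r.
T = m(v²/r + g) = 1.94 × ((7.80)²/1.48 + 9.81) = 1.94 × (41.11 + 9.81) = 1.94 × 50.92 = 98.78 N.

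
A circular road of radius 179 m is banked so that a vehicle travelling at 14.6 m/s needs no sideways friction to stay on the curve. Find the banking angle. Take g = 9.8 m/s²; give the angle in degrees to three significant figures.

6.93°

With no friction, the horizontal component of the normal force provides the centripetal force: N sinθ = mv²/r, while N cosθ = mg vertically.
Dividing: tanθ = v²/(r g) = (14.6)²/(179 × 9.8) = 213.2/1754 = 0.1215.
θ = arctan(0.1215) = 6.928°.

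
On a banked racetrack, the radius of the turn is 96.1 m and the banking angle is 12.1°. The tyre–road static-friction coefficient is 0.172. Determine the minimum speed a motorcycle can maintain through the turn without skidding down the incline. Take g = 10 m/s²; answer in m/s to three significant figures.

At the minimum speed, friction acts up the slope at its limiting value f = μN. Radially (horizontal, toward centre): N sinθ − μN cosθ = mv²/r. Vertically: N cosθ + μN sinθ = mg.
Dividing: v² = r g (sinθ − μcosθ)/(cosθ + μsinθ).
sinθ − μcosθ = 0.2096 − 0.172×0.9778 = 0.04144; cosθ + μsinθ = 0.9778 + 0.172×0.2096 = 1.014.
v² = 96.1 × 10.0 × 0.04144/1.014 = 39.28 m²/s², so v = 6.267 m/s.

6.27 m/s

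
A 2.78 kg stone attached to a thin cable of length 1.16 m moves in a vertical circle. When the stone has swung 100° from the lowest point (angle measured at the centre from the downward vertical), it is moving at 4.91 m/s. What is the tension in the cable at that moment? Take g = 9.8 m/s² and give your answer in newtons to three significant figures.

Take the radial direction toward the centre of the circle as positive. The component of the weight along the string toward the centre is −mg cos φ (φ measured from the bottom), so Newton's second law along the string gives T − mg cos φ = m v²/r.
cos 100° = -0.1736, so T = m(v²/r + g cos φ) = 2.78 × ((4.91)²/1.16 + 9.8 × -0.1736) = 2.78 × (20.78 + (-1.702)) = 2.78 × 19.08 = 53.05 N.

53.0 N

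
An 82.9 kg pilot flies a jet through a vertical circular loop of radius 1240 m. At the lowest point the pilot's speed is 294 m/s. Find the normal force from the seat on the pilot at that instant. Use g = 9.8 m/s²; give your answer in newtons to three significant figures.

At the lowest point, N points up (toward the centre) and the weight mg points down (away from the centre), so the net inward force is N − mg = mv²/r.
N = m(v²/r + g) = 82.9 × ((294)²/1240 + 9.8) = 82.9 × (69.71 + 9.8) = 82.9 × 79.51 = 6591 N.

6590 N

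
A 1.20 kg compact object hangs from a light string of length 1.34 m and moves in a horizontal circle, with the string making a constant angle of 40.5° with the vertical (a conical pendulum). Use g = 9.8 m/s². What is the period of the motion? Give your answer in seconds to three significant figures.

r = L sinθ = 0.8703 m. From T sinθ = mω²r and T cosθ = mg: tanθ = ω²r/g, so ω² = g tanθ / r = g/(L cosθ).
ω = √(g/(L cosθ)) = √(9.8/(1.34 × 0.7604)) = √9.618 = 3.101 rad/s.
Period = 2π/ω = 2.026 s.

2.03 s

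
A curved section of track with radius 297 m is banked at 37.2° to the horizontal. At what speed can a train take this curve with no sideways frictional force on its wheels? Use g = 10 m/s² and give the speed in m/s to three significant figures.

On a frictionless banked curve, N sinθ = mv²/r and N cosθ = mg, so tanθ = v²/(rg).
v = √(r g tanθ) = √(297 × 10.0 × tan 37.2°) = √(297 × 10.0 × 0.7590) = √2254 = 47.48 m/s.

47.5 m/s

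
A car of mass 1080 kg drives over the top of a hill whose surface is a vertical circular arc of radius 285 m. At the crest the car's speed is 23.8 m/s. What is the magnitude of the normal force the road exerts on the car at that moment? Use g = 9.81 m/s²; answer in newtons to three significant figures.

At the crest the centripetal acceleration points downward (toward the centre of the arc), so mg − N = mv²/r.
N = m(g − v²/r) = 1080 × (9.81 − (23.8)²/285) = 1080 × (9.81 − 1.988) = 1080 × 7.822 = 8448 N.

8450 N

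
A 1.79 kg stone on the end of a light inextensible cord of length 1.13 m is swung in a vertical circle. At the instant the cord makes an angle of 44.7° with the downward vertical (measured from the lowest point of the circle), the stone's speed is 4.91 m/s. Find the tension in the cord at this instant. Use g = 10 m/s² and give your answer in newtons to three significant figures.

50.9 N

Take the radial direction toward the centre of the circle as positive. The component of the weight along the string toward the centre is −mg cos φ (φ measured from the bottom), so Newton's second law along the string gives T − mg cos φ = m v²/r.
cos 44.7° = 0.7108, so T = m(v²/r + g cos φ) = 1.79 × ((4.91)²/1.13 + 10.0 × 0.7108) = 1.79 × (21.33 + (7.108)) = 1.79 × 28.44 = 50.91 N.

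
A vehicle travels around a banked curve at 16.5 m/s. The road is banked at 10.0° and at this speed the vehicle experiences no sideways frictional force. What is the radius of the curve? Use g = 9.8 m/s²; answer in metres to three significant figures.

Frictionless banking: tanθ = v²/(rg), so r = v²/(g tanθ).
r = (16.5)²/(9.8 × tan 10.0°) = 272.2/(9.8 × 0.1763) = 272.2/1.728 = 157.6 m.

158 m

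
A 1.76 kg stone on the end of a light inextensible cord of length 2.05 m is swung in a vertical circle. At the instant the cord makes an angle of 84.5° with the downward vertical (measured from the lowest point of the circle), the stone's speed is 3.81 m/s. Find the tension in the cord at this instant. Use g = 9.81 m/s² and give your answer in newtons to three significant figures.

Take the radial direction toward the centre of the circle as positive. The component of the weight along the string toward the centre is −mg cos φ (φ measured from the bottom), so Newton's second law along the string gives T − mg cos φ = m v²/r.
cos 84.5° = 0.09585, so T = m(v²/r + g cos φ) = 1.76 × ((3.81)²/2.05 + 9.81 × 0.09585) = 1.76 × (7.081 + (0.9402)) = 1.76 × 8.021 = 14.12 N.

14.1 N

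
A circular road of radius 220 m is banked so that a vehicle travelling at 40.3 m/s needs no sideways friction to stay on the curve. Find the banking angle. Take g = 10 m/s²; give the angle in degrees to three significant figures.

36.4°

For a frictionless banked turn: horizontally N sinθ = mv²/r and vertically N cosθ = mg.
Dividing: tanθ = v²/(r g) = (40.3)²/(220 × 10.0) = 1624/2200 = 0.7382.
θ = arctan(0.7382) = 36.44°.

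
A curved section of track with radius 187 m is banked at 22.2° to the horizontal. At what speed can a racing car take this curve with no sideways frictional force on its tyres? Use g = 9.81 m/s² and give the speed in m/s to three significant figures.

27.4 m/s

On a frictionless banked curve, N sinθ = mv²/r and N cosθ = mg, so tanθ = v²/(rg).
v = √(r g tanθ) = √(187 × 9.81 × tan 22.2°) = √(187 × 9.81 × 0.4081) = √748.6 = 27.36 m/s.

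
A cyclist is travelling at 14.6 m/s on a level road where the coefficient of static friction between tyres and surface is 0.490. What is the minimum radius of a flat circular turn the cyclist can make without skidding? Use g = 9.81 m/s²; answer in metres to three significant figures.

44.3 m

At the limit, μ_s m g = m v²/r, so r_min = v²/(μ_s g) = (14.6)²/(0.490 × 9.81) = 213.2/4.807 = 44.34 m.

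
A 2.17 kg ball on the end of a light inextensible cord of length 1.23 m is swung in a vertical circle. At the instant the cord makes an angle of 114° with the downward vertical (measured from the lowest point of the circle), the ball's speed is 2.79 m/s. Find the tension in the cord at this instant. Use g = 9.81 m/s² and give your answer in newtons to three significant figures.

5.07 N

Take the radial direction toward the centre of the circle as positive. The component of the weight along the string toward the centre is −mg cos φ (φ measured from the bottom), so Newton's second law along the string gives T − mg cos φ = m v²/r.
cos 114° = -0.4067, so T = m(v²/r + g cos φ) = 2.17 × ((2.79)²/1.23 + 9.81 × -0.4067) = 2.17 × (6.329 + (-3.990)) = 2.17 × 2.338 = 5.074 N.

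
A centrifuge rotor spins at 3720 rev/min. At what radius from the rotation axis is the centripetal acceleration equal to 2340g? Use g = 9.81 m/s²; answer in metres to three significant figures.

0.151 m

ω = 3720 rev/min × 2π/60 = 389.6 rad/s.
a_c = ω²r = 2340g ⇒ r = 2340 × 9.81 / (389.6)² = 22960/151800 = 0.1513 m.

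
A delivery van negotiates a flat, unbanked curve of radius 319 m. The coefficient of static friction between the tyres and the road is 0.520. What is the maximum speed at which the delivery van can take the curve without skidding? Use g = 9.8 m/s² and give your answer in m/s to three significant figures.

40.3 m/s

Friction provides the centripetal force on a flat curve. At maximum speed it is at its limiting value: μ_s m g = m v²/r.
Mass cancels: v_max = √(μ_s g r) = √(0.520 × 9.8 × 319) = √1626 = 40.32 m/s.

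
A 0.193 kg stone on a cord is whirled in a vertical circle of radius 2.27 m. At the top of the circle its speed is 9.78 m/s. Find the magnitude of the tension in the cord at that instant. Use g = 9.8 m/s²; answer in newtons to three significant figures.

At the top, both T and the weight mg point inward (toward the centre), so T + mg = mv²/r.
T = m(v²/r − g) = 0.193 × ((9.78)²/2.27 − 9.8) = 0.193 × (42.14 − 9.8) = 0.193 × 32.34 = 6.241 N.

6.24 N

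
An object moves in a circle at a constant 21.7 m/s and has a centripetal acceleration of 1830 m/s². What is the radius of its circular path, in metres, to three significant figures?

a_c = v²/r ⇒ r = v²/a_c = (21.7)²/1830 = 470.9/1830 = 0.2573 m.

0.257 m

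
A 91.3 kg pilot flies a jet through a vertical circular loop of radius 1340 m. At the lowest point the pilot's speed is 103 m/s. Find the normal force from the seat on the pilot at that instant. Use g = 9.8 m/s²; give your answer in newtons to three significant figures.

At the lowest point, N points up (toward the centre) and the weight mg points down (away from the centre), so the net inward force is N − mg = mv²/r.
N = m(v²/r + g) = 91.3 × ((103)²/1340 + 9.8) = 91.3 × (7.917 + 9.8) = 91.3 × 17.72 = 1618 N.

1620 N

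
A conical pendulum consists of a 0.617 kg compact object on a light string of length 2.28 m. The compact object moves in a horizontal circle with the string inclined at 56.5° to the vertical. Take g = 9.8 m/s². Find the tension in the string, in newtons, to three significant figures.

11.0 N

Vertically the bob has no acceleration, so T cosθ = mg.
T = mg/cosθ = 0.617 × 9.8 / cos 56.5° = 6.047/0.5519 = 10.96 N.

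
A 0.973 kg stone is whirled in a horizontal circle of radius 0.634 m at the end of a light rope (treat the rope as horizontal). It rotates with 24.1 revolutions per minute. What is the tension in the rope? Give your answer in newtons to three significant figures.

ω = 24.1 rev/min × 2π/60 = 2.524 rad/s, so v = ωr = 2.524 × 0.634 = 1.600 m/s.
The tension is the only horizontal force, so it supplies the full centripetal force: T = m v²/r = 0.973 × (1.600)²/0.634 = 0.973 × 2.560/0.634 = 3.929 N.

3.93 N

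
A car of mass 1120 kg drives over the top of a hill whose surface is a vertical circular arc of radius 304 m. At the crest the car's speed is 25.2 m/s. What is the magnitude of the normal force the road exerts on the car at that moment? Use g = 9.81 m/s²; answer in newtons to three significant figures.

At the crest the centripetal acceleration points downward (toward the centre of the arc), so mg − N = mv²/r.
N = m(g − v²/r) = 1120 × (9.81 − (25.2)²/304) = 1120 × (9.81 − 2.089) = 1120 × 7.721 = 8648 N.

8650 N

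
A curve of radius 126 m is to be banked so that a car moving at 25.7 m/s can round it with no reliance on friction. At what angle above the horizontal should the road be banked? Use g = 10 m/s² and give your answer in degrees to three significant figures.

27.7°

For a frictionless banked turn: horizontally N sinθ = mv²/r and vertically N cosθ = mg.
Dividing: tanθ = v²/(r g) = (25.7)²/(126 × 10.0) = 660.5/1260 = 0.5242.
θ = arctan(0.5242) = 27.66°.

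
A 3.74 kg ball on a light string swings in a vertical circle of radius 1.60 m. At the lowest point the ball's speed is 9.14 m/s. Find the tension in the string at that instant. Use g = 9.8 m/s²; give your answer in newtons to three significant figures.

232 N

At the lowest point, T points up (toward the centre) and the weight mg points down (away from the centre), so the net inward force is T − mg = mv²/r.
T = m(v²/r + g) = 3.74 × ((9.14)²/1.60 + 9.8) = 3.74 × (52.21 + 9.8) = 3.74 × 62.01 = 231.9 N.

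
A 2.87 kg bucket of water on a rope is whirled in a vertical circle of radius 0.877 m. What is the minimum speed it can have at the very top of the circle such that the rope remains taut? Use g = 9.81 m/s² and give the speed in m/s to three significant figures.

2.93 m/s

At the top, both weight mg and T point toward the centre: T + mg = mv²/r.
At minimum speed T → 0, so mg = mv_min²/r ⇒ v_min = √(g r) = √(9.81 × 0.877) = 2.933 m/s.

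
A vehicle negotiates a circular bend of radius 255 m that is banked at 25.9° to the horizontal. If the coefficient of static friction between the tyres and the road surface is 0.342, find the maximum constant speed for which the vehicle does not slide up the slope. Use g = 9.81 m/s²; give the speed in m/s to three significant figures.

49.8 m/s

At the maximum speed, friction acts down the slope at its limiting value f = μN. Radially (horizontal, toward centre): N sinθ + μN cosθ = mv²/r. Vertically: N cosθ − μN sinθ = mg.
Dividing: v² = r g (sinθ + μcosθ)/(cosθ − μsinθ).
sinθ + μcosθ = 0.4368 + 0.342×0.8996 = 0.7445; cosθ − μsinθ = 0.8996 − 0.342×0.4368 = 0.7502.
v² = 255 × 9.81 × 0.7445/0.7502 = 2482 m²/s², so v = 49.82 m/s.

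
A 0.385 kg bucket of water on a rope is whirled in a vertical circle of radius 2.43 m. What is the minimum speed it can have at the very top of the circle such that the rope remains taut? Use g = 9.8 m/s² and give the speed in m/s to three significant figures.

At the top, both weight mg and T point toward the centre: T + mg = mv²/r.
At minimum speed T → 0, so mg = mv_min²/r ⇒ v_min = √(g r) = √(9.8 × 2.43) = 4.880 m/s.

4.88 m/s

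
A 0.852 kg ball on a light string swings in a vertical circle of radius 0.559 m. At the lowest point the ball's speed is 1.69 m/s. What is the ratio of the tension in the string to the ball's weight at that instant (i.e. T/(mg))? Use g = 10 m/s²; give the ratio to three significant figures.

At the bottom, T − mg = mv²/r, so T = m(v²/r + g) and T/(mg) = v²/(rg) + 1 = (1.69)²/(0.559 × 10.0) + 1 = 0.5109 + 1 = 1.511.

1.51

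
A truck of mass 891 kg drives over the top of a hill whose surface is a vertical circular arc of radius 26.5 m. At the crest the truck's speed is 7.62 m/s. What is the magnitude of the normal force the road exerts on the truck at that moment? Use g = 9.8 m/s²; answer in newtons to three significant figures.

6780 N

At the crest the centripetal acceleration points downward (toward the centre of the arc), so mg − N = mv²/r.
N = m(g − v²/r) = 891 × (9.8 − (7.62)²/26.5) = 891 × (9.8 − 2.191) = 891 × 7.609 = 6780 N.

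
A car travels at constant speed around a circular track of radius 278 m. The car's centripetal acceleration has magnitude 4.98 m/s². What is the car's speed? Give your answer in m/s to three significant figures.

37.2 m/s

a_c = v²/r ⇒ v = √(a_c · r) = √(4.98 × 278) = √1384 = 37.21 m/s.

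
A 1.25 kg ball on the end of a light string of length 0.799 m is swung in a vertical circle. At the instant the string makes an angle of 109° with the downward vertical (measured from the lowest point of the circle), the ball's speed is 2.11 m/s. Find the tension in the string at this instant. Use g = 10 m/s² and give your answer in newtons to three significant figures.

Take the radial direction toward the centre of the circle as positive. The component of the weight along the string toward the centre is −mg cos φ (φ measured from the bottom), so Newton's second law along the string gives T − mg cos φ = m v²/r.
cos 109° = -0.3256, so T = m(v²/r + g cos φ) = 1.25 × ((2.11)²/0.799 + 10.0 × -0.3256) = 1.25 × (5.572 + (-3.256)) = 1.25 × 2.316 = 2.896 N.

2.90 N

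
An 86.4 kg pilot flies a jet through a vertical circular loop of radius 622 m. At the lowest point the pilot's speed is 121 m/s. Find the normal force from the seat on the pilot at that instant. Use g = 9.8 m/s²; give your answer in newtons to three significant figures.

2880 N

At the lowest point, N points up (toward the centre) and the weight mg points down (away from the centre), so the net inward force is N − mg = mv²/r.
N = m(v²/r + g) = 86.4 × ((121)²/622 + 9.8) = 86.4 × (23.54 + 9.8) = 86.4 × 33.34 = 2880 N.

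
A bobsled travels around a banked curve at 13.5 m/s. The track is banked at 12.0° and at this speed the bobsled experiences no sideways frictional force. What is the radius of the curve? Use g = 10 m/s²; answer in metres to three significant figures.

85.7 m

Frictionless banking: tanθ = v²/(rg), so r = v²/(g tanθ).
r = (13.5)²/(10.0 × tan 12.0°) = 182.2/(10.0 × 0.2126) = 182.2/2.126 = 85.74 m.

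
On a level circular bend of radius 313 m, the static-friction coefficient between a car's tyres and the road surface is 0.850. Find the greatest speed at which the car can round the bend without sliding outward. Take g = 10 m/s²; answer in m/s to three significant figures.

The only inward force on a level bend is static friction, so at the limit f_s = μ_s N = μ_s m g = m v²/r.
Mass cancels: v_max = √(μ_s g r) = √(0.850 × 10.0 × 313) = √2660 = 51.58 m/s.

51.6 m/s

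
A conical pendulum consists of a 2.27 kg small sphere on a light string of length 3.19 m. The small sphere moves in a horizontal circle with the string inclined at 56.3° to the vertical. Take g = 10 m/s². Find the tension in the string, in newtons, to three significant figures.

40.9 N

Vertically the bob has no acceleration, so T cosθ = mg.
T = mg/cosθ = 2.27 × 10.0 / cos 56.3° = 22.70/0.5548 = 40.91 N.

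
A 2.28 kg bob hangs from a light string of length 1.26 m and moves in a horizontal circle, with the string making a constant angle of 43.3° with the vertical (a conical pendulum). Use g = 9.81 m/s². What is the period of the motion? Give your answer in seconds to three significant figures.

r = L sinθ = 0.8641 m. From T sinθ = mω²r and T cosθ = mg: tanθ = ω²r/g, so ω² = g tanθ / r = g/(L cosθ).
ω = √(g/(L cosθ)) = √(9.81/(1.26 × 0.7278)) = √10.70 = 3.271 rad/s.
Period = 2π/ω = 1.921 s.

1.92 s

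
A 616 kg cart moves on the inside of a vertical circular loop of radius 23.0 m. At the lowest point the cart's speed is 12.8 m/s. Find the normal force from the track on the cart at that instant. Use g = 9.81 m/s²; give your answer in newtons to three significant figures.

10400 N

At the lowest point, N points up (toward the centre) and the weight mg points down (away from the centre), so the net inward force is N − mg = mv²/r.
N = m(v²/r + g) = 616 × ((12.8)²/23.0 + 9.81) = 616 × (7.123 + 9.81) = 616 × 16.93 = 10430 N.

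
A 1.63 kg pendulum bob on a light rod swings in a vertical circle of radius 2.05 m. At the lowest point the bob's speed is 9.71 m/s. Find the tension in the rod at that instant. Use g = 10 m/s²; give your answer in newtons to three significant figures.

91.3 N

At the lowest point, T points up (toward the centre) and the weight mg points down (away from the centre), so the net inward force is T − mg = mv²/r.
T = m(v²/r + g) = 1.63 × ((9.71)²/2.05 + 10.0) = 1.63 × (45.99 + 10.0) = 1.63 × 55.99 = 91.27 N.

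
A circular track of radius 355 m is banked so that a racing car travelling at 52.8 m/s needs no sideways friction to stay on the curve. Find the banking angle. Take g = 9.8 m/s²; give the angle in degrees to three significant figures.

For a frictionless banked turn: horizontally N sinθ = mv²/r and vertically N cosθ = mg.
Dividing: tanθ = v²/(r g) = (52.8)²/(355 × 9.8) = 2788/3479 = 0.8013.
θ = arctan(0.8013) = 38.71°.

38.7°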